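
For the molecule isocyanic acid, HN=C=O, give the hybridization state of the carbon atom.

sp

The carbon atom: 2 σ bonds, plus two π bonds — 2 electron domains, sp.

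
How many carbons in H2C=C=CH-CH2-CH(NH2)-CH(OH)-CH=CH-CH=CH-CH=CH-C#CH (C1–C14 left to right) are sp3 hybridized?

C1: sp2
C2: sp
C3: sp2
C4: sp3 ✓
C5: sp3 ✓
C6: sp3 ✓
C7: sp2
C8: sp2
C9: sp2
C10: sp2
C11: sp2
C12: sp2
C13: sp
C14: sp
C4, C5, C6 → 3 sp3 carbons.

3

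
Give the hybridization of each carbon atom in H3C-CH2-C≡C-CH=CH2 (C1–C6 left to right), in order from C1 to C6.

C1 (4 σ bonds) has steric number 4: sp3.
C2 is sp3: 4 σ bonds, 4 electron-density regions.
C3: 2 σ bonds, plus two π bonds; 2 regions of electron density → sp.
C4 has 2 σ bonds, plus two π bonds: steric number 2 → sp.
C5 is sp2: 3 σ bonds, plus one π bond, 3 electron-density regions.
C6 (3 σ bonds, plus one π bond) has steric number 3: sp2.

C1 sp3, C2 sp3, C3 sp, C4 sp, C5 sp2, C6 sp2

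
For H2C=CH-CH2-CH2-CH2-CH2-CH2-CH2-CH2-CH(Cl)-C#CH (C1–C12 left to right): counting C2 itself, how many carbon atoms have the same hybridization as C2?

2

C2 is sp2 (one π bond).
C1: sp2 ✓
C2: sp2 ✓
C3: sp3
C4: sp3
C5: sp3
C6: sp3
C7: sp3
C8: sp3
C9: sp3
C10: sp3
C11: sp
C12: sp
2 carbons are sp2.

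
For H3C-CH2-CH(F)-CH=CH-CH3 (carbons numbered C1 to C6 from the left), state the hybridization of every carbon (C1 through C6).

C1 sp3, C2 sp3, C3 sp3, C4 sp2, C5 sp2, C6 sp3

C1 has 4 σ bonds: steric number 4 → sp3.
C2: 4 σ bonds; 4 regions of electron density → sp3.
C3: 4 σ bonds — 4 electron domains, sp3.
C4 carries 3 σ bonds, plus one π bond, giving a steric number of 3, so it is sp2.
C5 — 3 σ bonds, plus one π bond. Steric number 3, so sp2.
C6 (4 σ bonds) has steric number 4: sp3.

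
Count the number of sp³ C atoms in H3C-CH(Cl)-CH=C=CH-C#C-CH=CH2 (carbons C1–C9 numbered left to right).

C1: sp3 ✓
C2: sp3 ✓
C3: sp2
C4: sp
C5: sp2
C6: sp
C7: sp
C8: sp2
C9: sp2
C1, C2 → 2 sp3 carbons.

2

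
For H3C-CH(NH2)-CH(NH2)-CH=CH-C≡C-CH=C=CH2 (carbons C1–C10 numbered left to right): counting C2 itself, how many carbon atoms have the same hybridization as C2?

C2 is sp3 (only σ bonds).
C1: sp3 ✓
C2: sp3 ✓
C3: sp3 ✓
C4: sp2
C5: sp2
C6: sp
C7: sp
C8: sp2
C9: sp
C10: sp2
3 carbons are sp3.

3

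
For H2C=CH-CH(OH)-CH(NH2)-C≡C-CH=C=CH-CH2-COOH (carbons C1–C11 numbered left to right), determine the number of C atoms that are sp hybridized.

3

C1: sp2
C2: sp2
C3: sp3
C4: sp3
C5: sp ✓
C6: sp ✓
C7: sp2
C8: sp ✓
C9: sp2
C10: sp3
C11: sp2
C5, C6, C8 → 3 sp carbons.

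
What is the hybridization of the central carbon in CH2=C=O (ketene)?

The central carbon carries 2 σ bonds, plus two π bonds, giving a steric number of 2, so it is sp.

sp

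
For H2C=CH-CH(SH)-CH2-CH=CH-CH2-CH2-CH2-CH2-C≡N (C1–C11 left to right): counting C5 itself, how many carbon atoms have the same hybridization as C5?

C5 is sp2 (one π bond).
C1: sp2 ✓
C2: sp2 ✓
C3: sp3
C4: sp3
C5: sp2 ✓
C6: sp2 ✓
C7: sp3
C8: sp3
C9: sp3
C10: sp3
C11: sp
4 carbons are sp2.

4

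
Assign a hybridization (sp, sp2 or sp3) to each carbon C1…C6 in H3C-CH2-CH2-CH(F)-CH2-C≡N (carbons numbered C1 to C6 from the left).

C1 sp3, C2 sp3, C3 sp3, C4 sp3, C5 sp3, C6 sp

C1 is sp3: 4 σ bonds, 4 electron-density regions.
C2 is sp3: 4 σ bonds, 4 electron-density regions.
C3: 4 σ bonds — 4 electron domains, sp3.
C4 — 4 σ bonds. Steric number 4, so sp3.
C5 is sp3: 4 σ bonds, 4 electron-density regions.
C6: 2 σ bonds, plus two π bonds — 2 electron domains, sp.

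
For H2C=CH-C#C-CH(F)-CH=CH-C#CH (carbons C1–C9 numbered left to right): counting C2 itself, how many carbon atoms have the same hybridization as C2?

4

C2 is sp2 (one π bond).
C1: sp2 ✓
C2: sp2 ✓
C3: sp
C4: sp
C5: sp3
C6: sp2 ✓
C7: sp2 ✓
C8: sp
C9: sp
4 carbons are sp2.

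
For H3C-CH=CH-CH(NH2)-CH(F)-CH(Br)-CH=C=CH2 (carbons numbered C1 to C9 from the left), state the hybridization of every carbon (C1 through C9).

C1 is sp3: 4 σ bonds, 4 electron-density regions.
C2 (3 σ bonds, plus one π bond) has steric number 3: sp2.
C3 carries 3 σ bonds, plus one π bond, giving a steric number of 3, so it is sp2.
C4 — 4 σ bonds. Steric number 4, so sp3.
C5 — 4 σ bonds. Steric number 4, so sp3.
C6 (4 σ bonds) has steric number 4: sp3.
C7: 3 σ bonds, plus one π bond; 3 regions of electron density → sp2.
C8: 2 σ bonds, plus two π bonds; 2 regions of electron density → sp.
C9: 3 σ bonds, plus one π bond; 3 regions of electron density → sp2.

C1 sp3, C2 sp2, C3 sp2, C4 sp3, C5 sp3, C6 sp3, C7 sp2, C8 sp, C9 sp2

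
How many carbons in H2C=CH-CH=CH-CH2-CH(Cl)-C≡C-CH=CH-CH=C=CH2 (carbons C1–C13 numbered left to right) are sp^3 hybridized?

C1: sp2
C2: sp2
C3: sp2
C4: sp2
C5: sp3 ✓
C6: sp3 ✓
C7: sp
C8: sp
C9: sp2
C10: sp2
C11: sp2
C12: sp
C13: sp2
C5, C6 → 2 sp3 carbons.

2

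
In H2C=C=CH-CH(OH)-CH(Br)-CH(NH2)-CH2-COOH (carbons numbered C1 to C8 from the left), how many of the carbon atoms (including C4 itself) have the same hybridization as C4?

C4 is sp3 (only σ bonds).
C1: sp2
C2: sp
C3: sp2
C4: sp3 ✓
C5: sp3 ✓
C6: sp3 ✓
C7: sp3 ✓
C8: sp2
4 carbons are sp3.

4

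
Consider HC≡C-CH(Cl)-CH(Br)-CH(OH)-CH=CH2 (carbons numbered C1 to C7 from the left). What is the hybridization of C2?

C2: 2 σ bonds, plus two π bonds — 2 electron domains, sp.

sp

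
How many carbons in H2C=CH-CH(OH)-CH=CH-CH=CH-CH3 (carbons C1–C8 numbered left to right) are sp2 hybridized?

6

C1: sp2 ✓
C2: sp2 ✓
C3: sp3
C4: sp2 ✓
C5: sp2 ✓
C6: sp2 ✓
C7: sp2 ✓
C8: sp3
C1, C2, C4, C5, C6, C7 → 6 sp2 carbons.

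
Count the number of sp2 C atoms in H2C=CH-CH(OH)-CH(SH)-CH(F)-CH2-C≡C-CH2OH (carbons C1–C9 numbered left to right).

C1: sp2 ✓
C2: sp2 ✓
C3: sp3
C4: sp3
C5: sp3
C6: sp3
C7: sp
C8: sp
C9: sp3
C1, C2 → 2 sp2 carbons.

2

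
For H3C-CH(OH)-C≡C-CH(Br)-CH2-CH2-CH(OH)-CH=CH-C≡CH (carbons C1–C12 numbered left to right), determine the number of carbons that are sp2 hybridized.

2

C1: sp3
C2: sp3
C3: sp
C4: sp
C5: sp3
C6: sp3
C7: sp3
C8: sp3
C9: sp2 ✓
C10: sp2 ✓
C11: sp
C12: sp
C9, C10 → 2 sp2 carbons.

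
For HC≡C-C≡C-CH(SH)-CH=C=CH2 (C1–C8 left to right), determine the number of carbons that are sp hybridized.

5

C1: sp ✓
C2: sp ✓
C3: sp ✓
C4: sp ✓
C5: sp3
C6: sp2
C7: sp ✓
C8: sp2
C1, C2, C3, C4, C7 → 5 sp carbons.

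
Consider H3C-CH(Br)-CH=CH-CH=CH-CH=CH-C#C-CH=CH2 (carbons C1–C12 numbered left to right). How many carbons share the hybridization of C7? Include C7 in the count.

8

C7 is sp2 (one π bond).
C1: sp3
C2: sp3
C3: sp2 ✓
C4: sp2 ✓
C5: sp2 ✓
C6: sp2 ✓
C7: sp2 ✓
C8: sp2 ✓
C9: sp
C10: sp
C11: sp2 ✓
C12: sp2 ✓
8 carbons are sp2.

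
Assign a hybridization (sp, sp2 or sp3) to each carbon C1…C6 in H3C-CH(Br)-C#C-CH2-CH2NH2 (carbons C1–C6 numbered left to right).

C1 carries 4 σ bonds, giving a steric number of 4, so it is sp3.
C2 is sp3: 4 σ bonds, 4 electron-density regions.
C3 carries 2 σ bonds, plus two π bonds, giving a steric number of 2, so it is sp.
C4 is sp: 2 σ bonds, plus two π bonds, 2 electron-density regions.
C5 carries 4 σ bonds, giving a steric number of 4, so it is sp3.
C6 — 4 σ bonds. Steric number 4, so sp3.

C1 sp3, C2 sp3, C3 sp, C4 sp, C5 sp3, C6 sp3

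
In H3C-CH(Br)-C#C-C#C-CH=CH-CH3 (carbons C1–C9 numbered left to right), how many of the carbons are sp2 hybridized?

C1: sp3
C2: sp3
C3: sp
C4: sp
C5: sp
C6: sp
C7: sp2 ✓
C8: sp2 ✓
C9: sp3
C7, C8 → 2 sp2 carbons.

2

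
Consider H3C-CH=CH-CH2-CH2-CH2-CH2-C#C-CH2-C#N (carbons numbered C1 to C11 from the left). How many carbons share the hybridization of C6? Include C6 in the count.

C6 is sp3 (only σ bonds).
C1: sp3 ✓
C2: sp2
C3: sp2
C4: sp3 ✓
C5: sp3 ✓
C6: sp3 ✓
C7: sp3 ✓
C8: sp
C9: sp
C10: sp3 ✓
C11: sp
6 carbons are sp3.

6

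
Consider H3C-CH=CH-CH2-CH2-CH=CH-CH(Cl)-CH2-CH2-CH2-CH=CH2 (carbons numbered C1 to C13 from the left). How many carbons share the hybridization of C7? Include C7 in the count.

6

C7 is sp2 (one π bond).
C1: sp3
C2: sp2 ✓
C3: sp2 ✓
C4: sp3
C5: sp3
C6: sp2 ✓
C7: sp2 ✓
C8: sp3
C9: sp3
C10: sp3
C11: sp3
C12: sp2 ✓
C13: sp2 ✓
6 carbons are sp2.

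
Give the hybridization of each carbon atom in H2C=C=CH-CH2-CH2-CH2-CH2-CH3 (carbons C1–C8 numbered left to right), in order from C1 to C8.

C1 sp2, C2 sp, C3 sp2, C4 sp3, C5 sp3, C6 sp3, C7 sp3, C8 sp3

C1: 3 σ bonds, plus one π bond; 3 regions of electron density → sp2.
C2 is sp: 2 σ bonds, plus two π bonds, 2 electron-density regions.
C3 — 3 σ bonds, plus one π bond. Steric number 3, so sp2.
C4: 4 σ bonds — 4 electron domains, sp3.
C5: 4 σ bonds; 4 regions of electron density → sp3.
C6: 4 σ bonds; 4 regions of electron density → sp3.
C7: 4 σ bonds; 4 regions of electron density → sp3.
C8 is sp3: 4 σ bonds, 4 electron-density regions.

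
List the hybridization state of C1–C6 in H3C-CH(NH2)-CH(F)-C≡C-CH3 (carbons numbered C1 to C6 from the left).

C1: 4 σ bonds — 4 electron domains, sp3.
C2 is sp3: 4 σ bonds, 4 electron-density regions.
C3 carries 4 σ bonds, giving a steric number of 4, so it is sp3.
C4 — 2 σ bonds, plus two π bonds. Steric number 2, so sp.
C5 carries 2 σ bonds, plus two π bonds, giving a steric number of 2, so it is sp.
C6 carries 4 σ bonds, giving a steric number of 4, so it is sp3.

C1 sp3, C2 sp3, C3 sp3, C4 sp, C5 sp, C6 sp3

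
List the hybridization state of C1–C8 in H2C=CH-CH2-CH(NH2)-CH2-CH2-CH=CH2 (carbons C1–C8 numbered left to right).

C1 sp2, C2 sp2, C3 sp3, C4 sp3, C5 sp3, C6 sp3, C7 sp2, C8 sp2

C1: 3 σ bonds, plus one π bond — 3 electron domains, sp2.
C2 (3 σ bonds, plus one π bond) has steric number 3: sp2.
C3 has 4 σ bonds: steric number 4 → sp3.
C4 has 4 σ bonds: steric number 4 → sp3.
C5: 4 σ bonds; 4 regions of electron density → sp3.
C6: 4 σ bonds — 4 electron domains, sp3.
C7 — 3 σ bonds, plus one π bond. Steric number 3, so sp2.
C8 carries 3 σ bonds, plus one π bond, giving a steric number of 3, so it is sp2.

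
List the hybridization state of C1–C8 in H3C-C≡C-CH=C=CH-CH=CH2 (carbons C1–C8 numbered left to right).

C1 sp3, C2 sp, C3 sp, C4 sp2, C5 sp, C6 sp2, C7 sp2, C8 sp2

C1 has 4 σ bonds: steric number 4 → sp3.
C2 carries 2 σ bonds, plus two π bonds, giving a steric number of 2, so it is sp.
C3: 2 σ bonds, plus two π bonds — 2 electron domains, sp.
C4: 3 σ bonds, plus one π bond; 3 regions of electron density → sp2.
C5 carries 2 σ bonds, plus two π bonds, giving a steric number of 2, so it is sp.
C6 is sp2: 3 σ bonds, plus one π bond, 3 electron-density regions.
C7 is sp2: 3 σ bonds, plus one π bond, 3 electron-density regions.
C8 has 3 σ bonds, plus one π bond: steric number 3 → sp2.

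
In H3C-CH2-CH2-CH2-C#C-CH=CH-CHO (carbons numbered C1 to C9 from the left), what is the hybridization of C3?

sp³

C3 has 4 σ bonds: steric number 4 → sp3.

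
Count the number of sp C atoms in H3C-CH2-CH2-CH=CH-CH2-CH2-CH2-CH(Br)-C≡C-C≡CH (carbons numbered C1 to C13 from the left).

4

C1: sp3
C2: sp3
C3: sp3
C4: sp2
C5: sp2
C6: sp3
C7: sp3
C8: sp3
C9: sp3
C10: sp ✓
C11: sp ✓
C12: sp ✓
C13: sp ✓
C10, C11, C12, C13 → 4 sp carbons.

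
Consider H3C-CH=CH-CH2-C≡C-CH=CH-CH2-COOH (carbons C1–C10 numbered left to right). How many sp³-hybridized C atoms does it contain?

3

C1: sp3 ✓
C2: sp2
C3: sp2
C4: sp3 ✓
C5: sp
C6: sp
C7: sp2
C8: sp2
C9: sp3 ✓
C10: sp2
C1, C4, C9 → 3 sp3 carbons.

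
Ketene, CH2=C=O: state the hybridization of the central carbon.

The central carbon: 2 σ bonds, plus two π bonds — 2 electron domains, sp.

sp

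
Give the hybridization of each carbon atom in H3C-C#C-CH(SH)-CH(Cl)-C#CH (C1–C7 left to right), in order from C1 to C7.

C1 (4 σ bonds) has steric number 4: sp3.
C2 carries 2 σ bonds, plus two π bonds, giving a steric number of 2, so it is sp.
C3 (2 σ bonds, plus two π bonds) has steric number 2: sp.
C4 — 4 σ bonds. Steric number 4, so sp3.
C5: 4 σ bonds — 4 electron domains, sp3.
C6 has 2 σ bonds, plus two π bonds: steric number 2 → sp.
C7 — 2 σ bonds, plus two π bonds. Steric number 2, so sp.

C1 sp3, C2 sp, C3 sp, C4 sp3, C5 sp3, C6 sp, C7 sp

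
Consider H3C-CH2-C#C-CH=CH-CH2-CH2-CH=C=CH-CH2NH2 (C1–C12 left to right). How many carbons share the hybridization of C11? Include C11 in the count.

C11 is sp2 (one π bond).
C1: sp3
C2: sp3
C3: sp
C4: sp
C5: sp2 ✓
C6: sp2 ✓
C7: sp3
C8: sp3
C9: sp2 ✓
C10: sp
C11: sp2 ✓
C12: sp3
4 carbons are sp2.

4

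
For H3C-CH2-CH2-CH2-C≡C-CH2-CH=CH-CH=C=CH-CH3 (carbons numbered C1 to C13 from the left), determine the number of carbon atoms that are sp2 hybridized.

4

C1: sp3
C2: sp3
C3: sp3
C4: sp3
C5: sp
C6: sp
C7: sp3
C8: sp2 ✓
C9: sp2 ✓
C10: sp2 ✓
C11: sp
C12: sp2 ✓
C13: sp3
C8, C9, C10, C12 → 4 sp2 carbons.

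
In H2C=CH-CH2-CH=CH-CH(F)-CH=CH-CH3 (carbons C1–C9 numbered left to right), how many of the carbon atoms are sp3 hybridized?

3

C1: sp2
C2: sp2
C3: sp3 ✓
C4: sp2
C5: sp2
C6: sp3 ✓
C7: sp2
C8: sp2
C9: sp3 ✓
C3, C6, C9 → 3 sp3 carbons.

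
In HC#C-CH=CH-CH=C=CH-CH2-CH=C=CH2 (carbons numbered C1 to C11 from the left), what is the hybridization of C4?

sp²

C4 (3 σ bonds, plus one π bond) has steric number 3: sp2.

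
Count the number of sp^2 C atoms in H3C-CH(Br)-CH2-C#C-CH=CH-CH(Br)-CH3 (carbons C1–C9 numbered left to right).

C1: sp3
C2: sp3
C3: sp3
C4: sp
C5: sp
C6: sp2 ✓
C7: sp2 ✓
C8: sp3
C9: sp3
C6, C7 → 2 sp2 carbons.

2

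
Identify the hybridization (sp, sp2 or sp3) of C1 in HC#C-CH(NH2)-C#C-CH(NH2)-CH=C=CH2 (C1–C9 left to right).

sp

C1 (2 σ bonds, plus two π bonds) has steric number 2: sp.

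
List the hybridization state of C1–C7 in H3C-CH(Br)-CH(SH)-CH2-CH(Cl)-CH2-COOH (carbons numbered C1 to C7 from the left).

C1 sp3, C2 sp3, C3 sp3, C4 sp3, C5 sp3, C6 sp3, C7 sp2

C1 has 4 σ bonds: steric number 4 → sp3.
C2: 4 σ bonds; 4 regions of electron density → sp3.
C3: 4 σ bonds; 4 regions of electron density → sp3.
C4 (4 σ bonds) has steric number 4: sp3.
C5 has 4 σ bonds: steric number 4 → sp3.
C6 has 4 σ bonds: steric number 4 → sp3.
C7 has 3 σ bonds, plus one π bond: steric number 3 → sp2.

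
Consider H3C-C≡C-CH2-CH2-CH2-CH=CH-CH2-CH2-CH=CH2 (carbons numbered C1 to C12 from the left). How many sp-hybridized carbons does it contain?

2

C1: sp3
C2: sp ✓
C3: sp ✓
C4: sp3
C5: sp3
C6: sp3
C7: sp2
C8: sp2
C9: sp3
C10: sp3
C11: sp2
C12: sp2
C2, C3 → 2 sp carbons.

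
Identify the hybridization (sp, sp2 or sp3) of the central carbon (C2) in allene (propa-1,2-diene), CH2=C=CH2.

sp

Two σ bonds and two π bonds (one to each neighbour) → sp.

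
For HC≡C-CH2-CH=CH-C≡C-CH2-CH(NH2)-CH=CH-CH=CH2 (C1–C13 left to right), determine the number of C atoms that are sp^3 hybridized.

3

C1: sp
C2: sp
C3: sp3 ✓
C4: sp2
C5: sp2
C6: sp
C7: sp
C8: sp3 ✓
C9: sp3 ✓
C10: sp2
C11: sp2
C12: sp2
C13: sp2
C3, C8, C9 → 3 sp3 carbons.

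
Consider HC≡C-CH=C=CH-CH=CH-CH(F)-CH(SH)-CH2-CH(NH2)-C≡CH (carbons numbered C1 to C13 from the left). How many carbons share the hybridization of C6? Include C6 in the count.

4

C6 is sp2 (one π bond).
C1: sp
C2: sp
C3: sp2 ✓
C4: sp
C5: sp2 ✓
C6: sp2 ✓
C7: sp2 ✓
C8: sp3
C9: sp3
C10: sp3
C11: sp3
C12: sp
C13: sp
4 carbons are sp2.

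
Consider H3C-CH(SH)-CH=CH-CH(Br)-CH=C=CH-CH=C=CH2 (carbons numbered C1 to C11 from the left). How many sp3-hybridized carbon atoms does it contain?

3

C1: sp3 ✓
C2: sp3 ✓
C3: sp2
C4: sp2
C5: sp3 ✓
C6: sp2
C7: sp
C8: sp2
C9: sp2
C10: sp
C11: sp2
C1, C2, C5 → 3 sp3 carbons.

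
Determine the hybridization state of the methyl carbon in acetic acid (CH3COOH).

The methyl carbon: 4 σ bonds — 4 electron domains, sp3.

sp³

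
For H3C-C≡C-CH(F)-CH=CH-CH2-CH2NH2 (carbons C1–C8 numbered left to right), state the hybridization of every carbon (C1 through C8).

C1 is sp3: 4 σ bonds, 4 electron-density regions.
C2: 2 σ bonds, plus two π bonds — 2 electron domains, sp.
C3: 2 σ bonds, plus two π bonds — 2 electron domains, sp.
C4 has 4 σ bonds: steric number 4 → sp3.
C5: 3 σ bonds, plus one π bond; 3 regions of electron density → sp2.
C6 carries 3 σ bonds, plus one π bond, giving a steric number of 3, so it is sp2.
C7 — 4 σ bonds. Steric number 4, so sp3.
C8: 4 σ bonds — 4 electron domains, sp3.

C1 sp3, C2 sp, C3 sp, C4 sp3, C5 sp2, C6 sp2, C7 sp3, C8 sp3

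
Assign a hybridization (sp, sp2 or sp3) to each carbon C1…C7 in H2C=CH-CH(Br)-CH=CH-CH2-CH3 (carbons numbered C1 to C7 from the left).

C1 sp2, C2 sp2, C3 sp3, C4 sp2, C5 sp2, C6 sp3, C7 sp3

C1 — 3 σ bonds, plus one π bond. Steric number 3, so sp2.
C2 (3 σ bonds, plus one π bond) has steric number 3: sp2.
C3 is sp3: 4 σ bonds, 4 electron-density regions.
C4 has 3 σ bonds, plus one π bond: steric number 3 → sp2.
C5: 3 σ bonds, plus one π bond; 3 regions of electron density → sp2.
C6: 4 σ bonds — 4 electron domains, sp3.
C7 is sp3: 4 σ bonds, 4 electron-density regions.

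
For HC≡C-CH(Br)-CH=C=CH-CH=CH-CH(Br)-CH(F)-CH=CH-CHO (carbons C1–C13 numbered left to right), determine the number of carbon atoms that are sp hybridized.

C1: sp ✓
C2: sp ✓
C3: sp3
C4: sp2
C5: sp ✓
C6: sp2
C7: sp2
C8: sp2
C9: sp3
C10: sp3
C11: sp2
C12: sp2
C13: sp2
C1, C2, C5 → 3 sp carbons.

3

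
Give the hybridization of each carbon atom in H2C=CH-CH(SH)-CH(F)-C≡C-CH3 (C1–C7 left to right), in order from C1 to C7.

C1 sp2, C2 sp2, C3 sp3, C4 sp3, C5 sp, C6 sp, C7 sp3

C1 — 3 σ bonds, plus one π bond. Steric number 3, so sp2.
C2 is sp2: 3 σ bonds, plus one π bond, 3 electron-density regions.
C3: 4 σ bonds — 4 electron domains, sp3.
C4 carries 4 σ bonds, giving a steric number of 4, so it is sp3.
C5: 2 σ bonds, plus two π bonds; 2 regions of electron density → sp.
C6 has 2 σ bonds, plus two π bonds: steric number 2 → sp.
C7 carries 4 σ bonds, giving a steric number of 4, so it is sp3.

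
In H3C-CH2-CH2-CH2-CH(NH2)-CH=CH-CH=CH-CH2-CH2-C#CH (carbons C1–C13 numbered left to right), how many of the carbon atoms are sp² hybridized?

4

C1: sp3
C2: sp3
C3: sp3
C4: sp3
C5: sp3
C6: sp2 ✓
C7: sp2 ✓
C8: sp2 ✓
C9: sp2 ✓
C10: sp3
C11: sp3
C12: sp
C13: sp
C6, C7, C8, C9 → 4 sp2 carbons.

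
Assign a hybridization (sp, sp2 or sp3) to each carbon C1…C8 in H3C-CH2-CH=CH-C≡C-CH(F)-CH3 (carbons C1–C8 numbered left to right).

C1 sp3, C2 sp3, C3 sp2, C4 sp2, C5 sp, C6 sp, C7 sp3, C8 sp3

C1: 4 σ bonds; 4 regions of electron density → sp3.
C2 carries 4 σ bonds, giving a steric number of 4, so it is sp3.
C3 — 3 σ bonds, plus one π bond. Steric number 3, so sp2.
C4 — 3 σ bonds, plus one π bond. Steric number 3, so sp2.
C5 (2 σ bonds, plus two π bonds) has steric number 2: sp.
C6 has 2 σ bonds, plus two π bonds: steric number 2 → sp.
C7 is sp3: 4 σ bonds, 4 electron-density regions.
C8 (4 σ bonds) has steric number 4: sp3.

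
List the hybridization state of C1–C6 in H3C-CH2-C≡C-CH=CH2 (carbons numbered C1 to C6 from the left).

C1 sp3, C2 sp3, C3 sp, C4 sp, C5 sp2, C6 sp2

C1 — 4 σ bonds. Steric number 4, so sp3.
C2 (4 σ bonds) has steric number 4: sp3.
C3 (2 σ bonds, plus two π bonds) has steric number 2: sp.
C4 is sp: 2 σ bonds, plus two π bonds, 2 electron-density regions.
C5: 3 σ bonds, plus one π bond; 3 regions of electron density → sp2.
C6 (3 σ bonds, plus one π bond) has steric number 3: sp2.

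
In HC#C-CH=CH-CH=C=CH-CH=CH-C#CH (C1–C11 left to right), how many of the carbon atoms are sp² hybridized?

C1: sp
C2: sp
C3: sp2 ✓
C4: sp2 ✓
C5: sp2 ✓
C6: sp
C7: sp2 ✓
C8: sp2 ✓
C9: sp2 ✓
C10: sp
C11: sp
C3, C4, C5, C7, C8, C9 → 6 sp2 carbons.

6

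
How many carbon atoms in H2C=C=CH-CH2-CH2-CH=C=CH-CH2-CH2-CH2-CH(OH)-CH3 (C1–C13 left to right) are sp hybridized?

C1: sp2
C2: sp ✓
C3: sp2
C4: sp3
C5: sp3
C6: sp2
C7: sp ✓
C8: sp2
C9: sp3
C10: sp3
C11: sp3
C12: sp3
C13: sp3
C2, C7 → 2 sp carbons.

2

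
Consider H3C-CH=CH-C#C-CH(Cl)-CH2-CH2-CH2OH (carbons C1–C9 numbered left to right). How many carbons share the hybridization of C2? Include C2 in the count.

C2 is sp2 (one π bond).
C1: sp3
C2: sp2 ✓
C3: sp2 ✓
C4: sp
C5: sp
C6: sp3
C7: sp3
C8: sp3
C9: sp3
2 carbons are sp2.

2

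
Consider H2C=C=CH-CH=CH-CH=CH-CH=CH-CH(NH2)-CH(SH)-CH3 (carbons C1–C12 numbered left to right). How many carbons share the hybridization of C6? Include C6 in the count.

8

C6 is sp2 (one π bond).
C1: sp2 ✓
C2: sp
C3: sp2 ✓
C4: sp2 ✓
C5: sp2 ✓
C6: sp2 ✓
C7: sp2 ✓
C8: sp2 ✓
C9: sp2 ✓
C10: sp3
C11: sp3
C12: sp3
8 carbons are sp2.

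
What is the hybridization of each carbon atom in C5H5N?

sp2

Each carbon atom carries 3 σ bonds, plus one π bond, giving a steric number of 3, so it is sp2.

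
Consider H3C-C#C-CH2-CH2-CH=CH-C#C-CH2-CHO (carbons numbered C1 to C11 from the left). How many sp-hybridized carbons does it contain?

4

C1: sp3
C2: sp ✓
C3: sp ✓
C4: sp3
C5: sp3
C6: sp2
C7: sp2
C8: sp ✓
C9: sp ✓
C10: sp3
C11: sp2
C2, C3, C8, C9 → 4 sp carbons.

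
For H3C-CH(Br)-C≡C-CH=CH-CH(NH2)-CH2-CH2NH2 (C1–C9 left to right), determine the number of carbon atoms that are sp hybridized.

C1: sp3
C2: sp3
C3: sp ✓
C4: sp ✓
C5: sp2
C6: sp2
C7: sp3
C8: sp3
C9: sp3
C3, C4 → 2 sp carbons.

2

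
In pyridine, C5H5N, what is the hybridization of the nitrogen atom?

N has two σ bonds and one lone pair in the ring plane (steric number 3 → sp2); its p orbital contributes one electron to the aromatic π system via the C=N double bond.

sp²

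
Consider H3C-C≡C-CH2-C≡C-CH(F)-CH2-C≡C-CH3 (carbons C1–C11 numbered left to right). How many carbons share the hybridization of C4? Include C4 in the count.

C4 is sp3 (only σ bonds).
C1: sp3 ✓
C2: sp
C3: sp
C4: sp3 ✓
C5: sp
C6: sp
C7: sp3 ✓
C8: sp3 ✓
C9: sp
C10: sp
C11: sp3 ✓
5 carbons are sp3.

5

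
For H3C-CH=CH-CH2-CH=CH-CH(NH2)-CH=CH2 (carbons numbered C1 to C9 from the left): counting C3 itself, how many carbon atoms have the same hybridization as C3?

C3 is sp2 (one π bond).
C1: sp3
C2: sp2 ✓
C3: sp2 ✓
C4: sp3
C5: sp2 ✓
C6: sp2 ✓
C7: sp3
C8: sp2 ✓
C9: sp2 ✓
6 carbons are sp2.

6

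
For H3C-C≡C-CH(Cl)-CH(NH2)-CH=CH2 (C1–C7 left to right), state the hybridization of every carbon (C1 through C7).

C1 sp3, C2 sp, C3 sp, C4 sp3, C5 sp3, C6 sp2, C7 sp2

C1 carries 4 σ bonds, giving a steric number of 4, so it is sp3.
C2: 2 σ bonds, plus two π bonds — 2 electron domains, sp.
C3 — 2 σ bonds, plus two π bonds. Steric number 2, so sp.
C4 — 4 σ bonds. Steric number 4, so sp3.
C5 — 4 σ bonds. Steric number 4, so sp3.
C6: 3 σ bonds, plus one π bond — 3 electron domains, sp2.
C7 — 3 σ bonds, plus one π bond. Steric number 3, so sp2.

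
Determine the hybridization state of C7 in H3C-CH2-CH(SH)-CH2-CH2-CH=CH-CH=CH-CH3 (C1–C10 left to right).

C7 is sp2: 3 σ bonds, plus one π bond, 3 electron-density regions.

sp^2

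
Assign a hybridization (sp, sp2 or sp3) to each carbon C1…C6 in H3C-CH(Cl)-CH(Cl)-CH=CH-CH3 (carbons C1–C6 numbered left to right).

C1 sp3, C2 sp3, C3 sp3, C4 sp2, C5 sp2, C6 sp3

C1 — 4 σ bonds. Steric number 4, so sp3.
C2: 4 σ bonds — 4 electron domains, sp3.
C3: 4 σ bonds; 4 regions of electron density → sp3.
C4: 3 σ bonds, plus one π bond — 3 electron domains, sp2.
C5 (3 σ bonds, plus one π bond) has steric number 3: sp2.
C6 (4 σ bonds) has steric number 4: sp3.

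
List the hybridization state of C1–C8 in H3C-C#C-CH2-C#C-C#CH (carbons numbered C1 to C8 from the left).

C1 has 4 σ bonds: steric number 4 → sp3.
C2 — 2 σ bonds, plus two π bonds. Steric number 2, so sp.
C3 carries 2 σ bonds, plus two π bonds, giving a steric number of 2, so it is sp.
C4 carries 4 σ bonds, giving a steric number of 4, so it is sp3.
C5 carries 2 σ bonds, plus two π bonds, giving a steric number of 2, so it is sp.
C6: 2 σ bonds, plus two π bonds — 2 electron domains, sp.
C7 (2 σ bonds, plus two π bonds) has steric number 2: sp.
C8: 2 σ bonds, plus two π bonds — 2 electron domains, sp.

C1 sp3, C2 sp, C3 sp, C4 sp3, C5 sp, C6 sp, C7 sp, C8 sp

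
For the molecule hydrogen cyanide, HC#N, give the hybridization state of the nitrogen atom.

sp

The nitrogen atom has 1 σ bond and 1 lone pair, plus two π bonds: steric number 2 → sp.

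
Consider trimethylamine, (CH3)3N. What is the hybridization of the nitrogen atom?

sp³

The nitrogen atom is sp3: 3 σ bonds and 1 lone pair, 4 electron-density regions.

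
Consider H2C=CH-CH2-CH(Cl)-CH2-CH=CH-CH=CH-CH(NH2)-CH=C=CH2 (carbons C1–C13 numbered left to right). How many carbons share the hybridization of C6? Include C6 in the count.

C6 is sp2 (one π bond).
C1: sp2 ✓
C2: sp2 ✓
C3: sp3
C4: sp3
C5: sp3
C6: sp2 ✓
C7: sp2 ✓
C8: sp2 ✓
C9: sp2 ✓
C10: sp3
C11: sp2 ✓
C12: sp
C13: sp2 ✓
8 carbons are sp2.

8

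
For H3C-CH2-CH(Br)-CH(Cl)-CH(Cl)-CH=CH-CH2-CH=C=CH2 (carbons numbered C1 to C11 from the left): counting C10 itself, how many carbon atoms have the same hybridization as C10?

C10 is sp (two π bonds).
C1: sp3
C2: sp3
C3: sp3
C4: sp3
C5: sp3
C6: sp2
C7: sp2
C8: sp3
C9: sp2
C10: sp ✓
C11: sp2
1 carbon is sp.

1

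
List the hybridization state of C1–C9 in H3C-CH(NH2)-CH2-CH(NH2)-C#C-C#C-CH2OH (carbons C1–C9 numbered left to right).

C1 sp3, C2 sp3, C3 sp3, C4 sp3, C5 sp, C6 sp, C7 sp, C8 sp, C9 sp3

C1: 4 σ bonds; 4 regions of electron density → sp3.
C2 is sp3: 4 σ bonds, 4 electron-density regions.
C3: 4 σ bonds — 4 electron domains, sp3.
C4: 4 σ bonds; 4 regions of electron density → sp3.
C5: 2 σ bonds, plus two π bonds; 2 regions of electron density → sp.
C6: 2 σ bonds, plus two π bonds — 2 electron domains, sp.
C7: 2 σ bonds, plus two π bonds — 2 electron domains, sp.
C8 (2 σ bonds, plus two π bonds) has steric number 2: sp.
C9 — 4 σ bonds. Steric number 4, so sp3.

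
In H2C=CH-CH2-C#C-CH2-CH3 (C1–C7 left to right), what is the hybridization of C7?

C7 has 4 σ bonds: steric number 4 → sp3.

sp3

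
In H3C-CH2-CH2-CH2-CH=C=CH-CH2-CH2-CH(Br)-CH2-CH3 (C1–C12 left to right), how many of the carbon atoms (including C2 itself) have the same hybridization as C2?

C2 is sp3 (only σ bonds).
C1: sp3 ✓
C2: sp3 ✓
C3: sp3 ✓
C4: sp3 ✓
C5: sp2
C6: sp
C7: sp2
C8: sp3 ✓
C9: sp3 ✓
C10: sp3 ✓
C11: sp3 ✓
C12: sp3 ✓
9 carbons are sp3.

9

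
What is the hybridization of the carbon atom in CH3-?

sp^3

Three σ bonds + one lone pair = steric number 4 → sp3, pyramidal.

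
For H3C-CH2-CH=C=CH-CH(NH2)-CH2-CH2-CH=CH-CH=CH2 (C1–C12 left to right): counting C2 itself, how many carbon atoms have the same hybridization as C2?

5

C2 is sp3 (only σ bonds).
C1: sp3 ✓
C2: sp3 ✓
C3: sp2
C4: sp
C5: sp2
C6: sp3 ✓
C7: sp3 ✓
C8: sp3 ✓
C9: sp2
C10: sp2
C11: sp2
C12: sp2
5 carbons are sp3.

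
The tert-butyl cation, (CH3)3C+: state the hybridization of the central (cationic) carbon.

sp^2

Three σ bonds and an empty p orbital; no lone pair → steric number 3 → sp2 and planar.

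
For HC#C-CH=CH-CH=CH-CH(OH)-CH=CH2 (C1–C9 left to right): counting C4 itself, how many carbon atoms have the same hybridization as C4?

C4 is sp2 (one π bond).
C1: sp
C2: sp
C3: sp2 ✓
C4: sp2 ✓
C5: sp2 ✓
C6: sp2 ✓
C7: sp3
C8: sp2 ✓
C9: sp2 ✓
6 carbons are sp2.

6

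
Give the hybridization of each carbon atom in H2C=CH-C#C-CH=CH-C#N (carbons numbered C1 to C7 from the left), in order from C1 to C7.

C1 (3 σ bonds, plus one π bond) has steric number 3: sp2.
C2: 3 σ bonds, plus one π bond — 3 electron domains, sp2.
C3: 2 σ bonds, plus two π bonds — 2 electron domains, sp.
C4 — 2 σ bonds, plus two π bonds. Steric number 2, so sp.
C5 has 3 σ bonds, plus one π bond: steric number 3 → sp2.
C6 (3 σ bonds, plus one π bond) has steric number 3: sp2.
C7 — 2 σ bonds, plus two π bonds. Steric number 2, so sp.

C1 sp2, C2 sp2, C3 sp, C4 sp, C5 sp2, C6 sp2, C7 sp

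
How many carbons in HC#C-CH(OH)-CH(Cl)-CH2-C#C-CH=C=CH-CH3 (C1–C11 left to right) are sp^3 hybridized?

C1: sp
C2: sp
C3: sp3 ✓
C4: sp3 ✓
C5: sp3 ✓
C6: sp
C7: sp
C8: sp2
C9: sp
C10: sp2
C11: sp3 ✓
C3, C4, C5, C11 → 4 sp3 carbons.

4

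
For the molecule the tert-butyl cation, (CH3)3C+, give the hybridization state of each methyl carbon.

Each methyl carbon: 4 σ bonds — 4 electron domains, sp3.

sp3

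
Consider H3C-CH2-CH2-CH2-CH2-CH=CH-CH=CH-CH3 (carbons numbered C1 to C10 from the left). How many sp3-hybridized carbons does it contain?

C1: sp3 ✓
C2: sp3 ✓
C3: sp3 ✓
C4: sp3 ✓
C5: sp3 ✓
C6: sp2
C7: sp2
C8: sp2
C9: sp2
C10: sp3 ✓
C1, C2, C3, C4, C5, C10 → 6 sp3 carbons.

6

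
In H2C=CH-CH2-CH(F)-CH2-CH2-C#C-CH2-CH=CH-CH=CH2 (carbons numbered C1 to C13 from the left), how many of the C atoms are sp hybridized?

C1: sp2
C2: sp2
C3: sp3
C4: sp3
C5: sp3
C6: sp3
C7: sp ✓
C8: sp ✓
C9: sp3
C10: sp2
C11: sp2
C12: sp2
C13: sp2
C7, C8 → 2 sp carbons.

2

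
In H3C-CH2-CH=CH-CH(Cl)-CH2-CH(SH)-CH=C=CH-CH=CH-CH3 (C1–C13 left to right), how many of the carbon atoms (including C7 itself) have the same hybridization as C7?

C7 is sp3 (only σ bonds).
C1: sp3 ✓
C2: sp3 ✓
C3: sp2
C4: sp2
C5: sp3 ✓
C6: sp3 ✓
C7: sp3 ✓
C8: sp2
C9: sp
C10: sp2
C11: sp2
C12: sp2
C13: sp3 ✓
6 carbons are sp3.

6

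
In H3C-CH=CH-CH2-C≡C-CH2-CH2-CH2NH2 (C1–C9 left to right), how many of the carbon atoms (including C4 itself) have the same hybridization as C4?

5

C4 is sp3 (only σ bonds).
C1: sp3 ✓
C2: sp2
C3: sp2
C4: sp3 ✓
C5: sp
C6: sp
C7: sp3 ✓
C8: sp3 ✓
C9: sp3 ✓
5 carbons are sp3.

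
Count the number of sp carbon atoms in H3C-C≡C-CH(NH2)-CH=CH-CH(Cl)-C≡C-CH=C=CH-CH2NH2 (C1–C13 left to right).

5

C1: sp3
C2: sp ✓
C3: sp ✓
C4: sp3
C5: sp2
C6: sp2
C7: sp3
C8: sp ✓
C9: sp ✓
C10: sp2
C11: sp ✓
C12: sp2
C13: sp3
C2, C3, C8, C9, C11 → 5 sp carbons.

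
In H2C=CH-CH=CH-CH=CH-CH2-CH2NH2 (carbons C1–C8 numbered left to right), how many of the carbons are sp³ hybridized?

C1: sp2
C2: sp2
C3: sp2
C4: sp2
C5: sp2
C6: sp2
C7: sp3 ✓
C8: sp3 ✓
C7, C8 → 2 sp3 carbons.

2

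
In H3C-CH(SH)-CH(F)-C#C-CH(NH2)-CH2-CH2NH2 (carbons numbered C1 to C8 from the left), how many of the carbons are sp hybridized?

2

C1: sp3
C2: sp3
C3: sp3
C4: sp ✓
C5: sp ✓
C6: sp3
C7: sp3
C8: sp3
C4, C5 → 2 sp carbons.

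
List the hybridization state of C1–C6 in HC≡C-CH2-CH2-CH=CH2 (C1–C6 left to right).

C1 sp, C2 sp, C3 sp3, C4 sp3, C5 sp2, C6 sp2

C1: 2 σ bonds, plus two π bonds; 2 regions of electron density → sp.
C2 is sp: 2 σ bonds, plus two π bonds, 2 electron-density regions.
C3: 4 σ bonds; 4 regions of electron density → sp3.
C4 carries 4 σ bonds, giving a steric number of 4, so it is sp3.
C5 has 3 σ bonds, plus one π bond: steric number 3 → sp2.
C6 (3 σ bonds, plus one π bond) has steric number 3: sp2.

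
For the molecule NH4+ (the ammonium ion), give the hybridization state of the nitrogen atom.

Four σ bonds, no lone pair → sp3, tetrahedral.

sp³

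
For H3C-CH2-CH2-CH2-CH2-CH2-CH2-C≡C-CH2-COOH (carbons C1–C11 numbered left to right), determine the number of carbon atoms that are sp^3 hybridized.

8

C1: sp3 ✓
C2: sp3 ✓
C3: sp3 ✓
C4: sp3 ✓
C5: sp3 ✓
C6: sp3 ✓
C7: sp3 ✓
C8: sp
C9: sp
C10: sp3 ✓
C11: sp2
C1, C2, C3, C4, C5, C6, C7, C10 → 8 sp3 carbons.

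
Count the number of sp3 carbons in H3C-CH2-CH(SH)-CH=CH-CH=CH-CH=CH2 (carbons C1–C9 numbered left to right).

3

C1: sp3 ✓
C2: sp3 ✓
C3: sp3 ✓
C4: sp2
C5: sp2
C6: sp2
C7: sp2
C8: sp2
C9: sp2
C1, C2, C3 → 3 sp3 carbons.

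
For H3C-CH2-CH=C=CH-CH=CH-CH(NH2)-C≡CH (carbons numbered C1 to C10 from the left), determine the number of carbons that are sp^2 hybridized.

C1: sp3
C2: sp3
C3: sp2 ✓
C4: sp
C5: sp2 ✓
C6: sp2 ✓
C7: sp2 ✓
C8: sp3
C9: sp
C10: sp
C3, C5, C6, C7 → 4 sp2 carbons.

4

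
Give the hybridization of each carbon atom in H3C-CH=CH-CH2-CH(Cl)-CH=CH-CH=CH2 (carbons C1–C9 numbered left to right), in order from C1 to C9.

C1 sp3, C2 sp2, C3 sp2, C4 sp3, C5 sp3, C6 sp2, C7 sp2, C8 sp2, C9 sp2

C1 has 4 σ bonds: steric number 4 → sp3.
C2 has 3 σ bonds, plus one π bond: steric number 3 → sp2.
C3 has 3 σ bonds, plus one π bond: steric number 3 → sp2.
C4 — 4 σ bonds. Steric number 4, so sp3.
C5 (4 σ bonds) has steric number 4: sp3.
C6 — 3 σ bonds, plus one π bond. Steric number 3, so sp2.
C7 carries 3 σ bonds, plus one π bond, giving a steric number of 3, so it is sp2.
C8: 3 σ bonds, plus one π bond; 3 regions of electron density → sp2.
C9 is sp2: 3 σ bonds, plus one π bond, 3 electron-density regions.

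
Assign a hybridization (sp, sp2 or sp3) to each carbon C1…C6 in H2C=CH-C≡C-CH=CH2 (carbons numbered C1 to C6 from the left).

C1 sp2, C2 sp2, C3 sp, C4 sp, C5 sp2, C6 sp2

C1: 3 σ bonds, plus one π bond; 3 regions of electron density → sp2.
C2: 3 σ bonds, plus one π bond; 3 regions of electron density → sp2.
C3 (2 σ bonds, plus two π bonds) has steric number 2: sp.
C4: 2 σ bonds, plus two π bonds; 2 regions of electron density → sp.
C5 carries 3 σ bonds, plus one π bond, giving a steric number of 3, so it is sp2.
C6: 3 σ bonds, plus one π bond — 3 electron domains, sp2.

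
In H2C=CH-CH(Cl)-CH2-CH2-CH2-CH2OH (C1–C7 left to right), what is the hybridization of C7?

C7: 4 σ bonds; 4 regions of electron density → sp3.

sp^3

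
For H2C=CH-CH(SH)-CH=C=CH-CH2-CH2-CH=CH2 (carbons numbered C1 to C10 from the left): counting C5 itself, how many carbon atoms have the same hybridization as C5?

C5 is sp (two π bonds).
C1: sp2
C2: sp2
C3: sp3
C4: sp2
C5: sp ✓
C6: sp2
C7: sp3
C8: sp3
C9: sp2
C10: sp2
1 carbon is sp.

1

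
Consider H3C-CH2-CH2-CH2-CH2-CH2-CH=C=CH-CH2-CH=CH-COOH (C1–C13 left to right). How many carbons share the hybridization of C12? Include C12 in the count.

5

C12 is sp2 (one π bond).
C1: sp3
C2: sp3
C3: sp3
C4: sp3
C5: sp3
C6: sp3
C7: sp2 ✓
C8: sp
C9: sp2 ✓
C10: sp3
C11: sp2 ✓
C12: sp2 ✓
C13: sp2 ✓
5 carbons are sp2.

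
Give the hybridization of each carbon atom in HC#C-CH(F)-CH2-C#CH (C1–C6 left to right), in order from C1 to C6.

C1 sp, C2 sp, C3 sp3, C4 sp3, C5 sp, C6 sp

C1 — 2 σ bonds, plus two π bonds. Steric number 2, so sp.
C2 — 2 σ bonds, plus two π bonds. Steric number 2, so sp.
C3 — 4 σ bonds. Steric number 4, so sp3.
C4: 4 σ bonds; 4 regions of electron density → sp3.
C5 — 2 σ bonds, plus two π bonds. Steric number 2, so sp.
C6 — 2 σ bonds, plus two π bonds. Steric number 2, so sp.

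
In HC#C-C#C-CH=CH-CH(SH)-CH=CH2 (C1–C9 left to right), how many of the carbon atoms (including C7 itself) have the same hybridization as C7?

1

C7 is sp3 (only σ bonds).
C1: sp
C2: sp
C3: sp
C4: sp
C5: sp2
C6: sp2
C7: sp3 ✓
C8: sp2
C9: sp2
1 carbon is sp3.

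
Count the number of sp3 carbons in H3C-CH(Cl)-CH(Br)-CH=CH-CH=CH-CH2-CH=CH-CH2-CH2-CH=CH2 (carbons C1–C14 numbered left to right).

6

C1: sp3 ✓
C2: sp3 ✓
C3: sp3 ✓
C4: sp2
C5: sp2
C6: sp2
C7: sp2
C8: sp3 ✓
C9: sp2
C10: sp2
C11: sp3 ✓
C12: sp3 ✓
C13: sp2
C14: sp2
C1, C2, C3, C8, C11, C12 → 6 sp3 carbons.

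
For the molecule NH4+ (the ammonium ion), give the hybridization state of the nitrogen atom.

sp³

Four σ bonds, no lone pair → sp3, tetrahedral.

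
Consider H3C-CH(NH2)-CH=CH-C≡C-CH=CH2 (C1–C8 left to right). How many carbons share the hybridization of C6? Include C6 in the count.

C6 is sp (two π bonds).
C1: sp3
C2: sp3
C3: sp2
C4: sp2
C5: sp ✓
C6: sp ✓
C7: sp2
C8: sp2
2 carbons are sp.

2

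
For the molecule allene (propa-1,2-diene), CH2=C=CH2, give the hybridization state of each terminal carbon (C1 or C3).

Each terminal carbon (C1 or C3) is sp2: 3 σ bonds, plus one π bond, 3 electron-density regions.

sp^2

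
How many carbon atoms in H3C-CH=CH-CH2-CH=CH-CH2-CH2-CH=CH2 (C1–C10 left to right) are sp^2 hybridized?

6

C1: sp3
C2: sp2 ✓
C3: sp2 ✓
C4: sp3
C5: sp2 ✓
C6: sp2 ✓
C7: sp3
C8: sp3
C9: sp2 ✓
C10: sp2 ✓
C2, C3, C5, C6, C9, C10 → 6 sp2 carbons.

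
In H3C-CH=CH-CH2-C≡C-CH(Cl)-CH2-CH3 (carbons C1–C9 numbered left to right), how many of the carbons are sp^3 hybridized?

5

C1: sp3 ✓
C2: sp2
C3: sp2
C4: sp3 ✓
C5: sp
C6: sp
C7: sp3 ✓
C8: sp3 ✓
C9: sp3 ✓
C1, C4, C7, C8, C9 → 5 sp3 carbons.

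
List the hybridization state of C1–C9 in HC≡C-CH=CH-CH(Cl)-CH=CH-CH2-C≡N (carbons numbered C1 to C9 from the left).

C1 sp, C2 sp, C3 sp2, C4 sp2, C5 sp3, C6 sp2, C7 sp2, C8 sp3, C9 sp

C1 carries 2 σ bonds, plus two π bonds, giving a steric number of 2, so it is sp.
C2: 2 σ bonds, plus two π bonds — 2 electron domains, sp.
C3 — 3 σ bonds, plus one π bond. Steric number 3, so sp2.
C4 carries 3 σ bonds, plus one π bond, giving a steric number of 3, so it is sp2.
C5 is sp3: 4 σ bonds, 4 electron-density regions.
C6: 3 σ bonds, plus one π bond; 3 regions of electron density → sp2.
C7 carries 3 σ bonds, plus one π bond, giving a steric number of 3, so it is sp2.
C8: 4 σ bonds; 4 regions of electron density → sp3.
C9 (2 σ bonds, plus two π bonds) has steric number 2: sp.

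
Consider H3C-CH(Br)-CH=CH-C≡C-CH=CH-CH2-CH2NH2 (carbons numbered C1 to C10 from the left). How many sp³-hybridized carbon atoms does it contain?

4

C1: sp3 ✓
C2: sp3 ✓
C3: sp2
C4: sp2
C5: sp
C6: sp
C7: sp2
C8: sp2
C9: sp3 ✓
C10: sp3 ✓
C1, C2, C9, C10 → 4 sp3 carbons.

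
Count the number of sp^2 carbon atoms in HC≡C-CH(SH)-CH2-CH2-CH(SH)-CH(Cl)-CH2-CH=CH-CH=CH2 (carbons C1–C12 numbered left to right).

C1: sp
C2: sp
C3: sp3
C4: sp3
C5: sp3
C6: sp3
C7: sp3
C8: sp3
C9: sp2 ✓
C10: sp2 ✓
C11: sp2 ✓
C12: sp2 ✓
C9, C10, C11, C12 → 4 sp2 carbons.

4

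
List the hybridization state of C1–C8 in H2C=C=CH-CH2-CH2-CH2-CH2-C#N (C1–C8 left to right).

C1: 3 σ bonds, plus one π bond; 3 regions of electron density → sp2.
C2 is sp: 2 σ bonds, plus two π bonds, 2 electron-density regions.
C3 carries 3 σ bonds, plus one π bond, giving a steric number of 3, so it is sp2.
C4: 4 σ bonds — 4 electron domains, sp3.
C5 has 4 σ bonds: steric number 4 → sp3.
C6: 4 σ bonds; 4 regions of electron density → sp3.
C7: 4 σ bonds — 4 electron domains, sp3.
C8: 2 σ bonds, plus two π bonds; 2 regions of electron density → sp.

C1 sp2, C2 sp, C3 sp2, C4 sp3, C5 sp3, C6 sp3, C7 sp3, C8 sp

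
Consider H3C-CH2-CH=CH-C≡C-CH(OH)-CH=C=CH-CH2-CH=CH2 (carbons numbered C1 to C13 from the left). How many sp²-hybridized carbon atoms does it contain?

C1: sp3
C2: sp3
C3: sp2 ✓
C4: sp2 ✓
C5: sp
C6: sp
C7: sp3
C8: sp2 ✓
C9: sp
C10: sp2 ✓
C11: sp3
C12: sp2 ✓
C13: sp2 ✓
C3, C4, C8, C10, C12, C13 → 6 sp2 carbons.

6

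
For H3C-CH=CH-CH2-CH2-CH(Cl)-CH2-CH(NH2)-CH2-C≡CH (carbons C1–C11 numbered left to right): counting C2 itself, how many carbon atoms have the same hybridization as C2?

2

C2 is sp2 (one π bond).
C1: sp3
C2: sp2 ✓
C3: sp2 ✓
C4: sp3
C5: sp3
C6: sp3
C7: sp3
C8: sp3
C9: sp3
C10: sp
C11: sp
2 carbons are sp2.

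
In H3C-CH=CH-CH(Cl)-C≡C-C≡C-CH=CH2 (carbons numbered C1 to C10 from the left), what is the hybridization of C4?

C4 has 4 σ bonds: steric number 4 → sp3.

sp^3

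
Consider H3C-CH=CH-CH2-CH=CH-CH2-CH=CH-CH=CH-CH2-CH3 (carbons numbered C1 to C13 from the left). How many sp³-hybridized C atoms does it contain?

C1: sp3 ✓
C2: sp2
C3: sp2
C4: sp3 ✓
C5: sp2
C6: sp2
C7: sp3 ✓
C8: sp2
C9: sp2
C10: sp2
C11: sp2
C12: sp3 ✓
C13: sp3 ✓
C1, C4, C7, C12, C13 → 5 sp3 carbons.

5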